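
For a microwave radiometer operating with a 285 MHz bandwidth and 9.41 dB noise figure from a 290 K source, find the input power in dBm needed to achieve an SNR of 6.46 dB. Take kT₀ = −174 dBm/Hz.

−73.6 dBm

Sensitivity = −174 + 10 log₁₀(B) + NF + SNR_min
= −174 + 84.55 + 9.41 + 6.46
= −73.58 dBm → −73.6 dBm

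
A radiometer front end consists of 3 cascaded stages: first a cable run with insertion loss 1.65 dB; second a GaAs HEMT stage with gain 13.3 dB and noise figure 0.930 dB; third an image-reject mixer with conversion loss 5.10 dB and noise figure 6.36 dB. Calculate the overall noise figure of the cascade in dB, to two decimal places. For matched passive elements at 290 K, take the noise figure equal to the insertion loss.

Convert to linear (a loss of L dB is a gain of −L dB): F_i = 10^(NF_i/10), G_i = 10^(G_i,dB/10)
  Stage 1: F_1 = 10^(1.65/10) = 1.462, G_1 = 10^(−1.65/10) = 0.6839
  Stage 2: F_2 = 10^(0.930/10) = 1.239, G_2 = 10^(13.3/10) = 21.38
  Stage 3: F_3 = 10^(6.36/10) = 4.325, G_3 = 10^(−5.10/10) = 0.3090
Friis cascade:
  F = 1.462 + (1.239 − 1)/0.6839 + (4.325 − 1)/14.62 = 2.039
NF = 10 log₁₀(2.039) = 3.09 dB

3.09 dB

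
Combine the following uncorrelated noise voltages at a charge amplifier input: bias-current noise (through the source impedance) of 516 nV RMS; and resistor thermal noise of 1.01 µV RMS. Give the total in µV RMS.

1.13 µV

Uncorrelated sources add in power (mean-square): V_tot = √(ΣV_i²)
V_tot = √[(5.16×10⁻⁷)² + (1.01×10⁻⁶)²] = 1.13×10⁻⁶ V = 1.13 µV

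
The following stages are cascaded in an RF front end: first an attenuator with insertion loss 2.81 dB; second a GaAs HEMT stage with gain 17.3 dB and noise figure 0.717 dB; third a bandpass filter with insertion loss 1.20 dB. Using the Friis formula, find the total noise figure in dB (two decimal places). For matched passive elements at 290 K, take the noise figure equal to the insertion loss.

3.55 dB

Convert to linear (a loss of L dB is a gain of −L dB): F_i = 10^(NF_i/10), G_i = 10^(G_i,dB/10)
  Stage 1: F_1 = 10^(2.81/10) = 1.910, G_1 = 10^(−2.81/10) = 0.5236
  Stage 2: F_2 = 10^(0.717/10) = 1.180, G_2 = 10^(17.3/10) = 53.70
  Stage 3: F_3 = 10^(1.20/10) = 1.318, G_3 = 10^(−1.20/10) = 0.7586
Friis cascade:
  F = 1.910 + (1.180 − 1)/0.5236 + (1.318 − 1)/28.12 = 2.264
NF = 10 log₁₀(2.264) = 3.55 dB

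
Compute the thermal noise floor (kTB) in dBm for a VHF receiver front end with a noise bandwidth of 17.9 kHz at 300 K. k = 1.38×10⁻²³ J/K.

−131.3 dBm

P_n = kTB = 1.38×10⁻²³ × 300 × 1.79×10⁴ = 7.41×10⁻¹⁷ W
In dBm: 10 log₁₀(7.41×10⁻¹⁷ / 10⁻³) = −131.3 dBm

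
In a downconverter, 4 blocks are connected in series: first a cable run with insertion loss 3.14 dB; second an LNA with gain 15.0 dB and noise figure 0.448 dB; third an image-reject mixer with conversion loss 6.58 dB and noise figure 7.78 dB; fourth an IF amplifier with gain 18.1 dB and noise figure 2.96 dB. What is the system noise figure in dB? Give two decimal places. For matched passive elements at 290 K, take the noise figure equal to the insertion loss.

Convert to linear (a loss of L dB is a gain of −L dB): F_i = 10^(NF_i/10), G_i = 10^(G_i,dB/10)
  Stage 1: F_1 = 10^(3.14/10) = 2.061, G_1 = 10^(−3.14/10) = 0.4853
  Stage 2: F_2 = 10^(0.448/10) = 1.109, G_2 = 10^(15.0/10) = 31.62
  Stage 3: F_3 = 10^(7.78/10) = 5.998, G_3 = 10^(−6.58/10) = 0.2198
  Stage 4: F_4 = 10^(2.96/10) = 1.977, G_4 = 10^(18.1/10) = 64.57
Friis cascade:
  F = 2.061 + (1.109 − 1)/0.4853 + (5.998 − 1)/15.35 + (1.977 − 1)/3.373 = 2.900
NF = 10 log₁₀(2.900) = 4.62 dB

4.62 dB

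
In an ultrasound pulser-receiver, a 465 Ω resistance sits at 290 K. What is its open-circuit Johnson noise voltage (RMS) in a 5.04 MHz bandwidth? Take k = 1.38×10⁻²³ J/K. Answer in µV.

6.13 µV

V_n = √(4kTRB)
4kTRB = 4 × 1.38×10⁻²³ × 290 × 4.65×10² × 5.04×10⁶ = 3.75×10⁻¹¹ V²
V_n = √(3.75×10⁻¹¹) = 6.13×10⁻⁶ V = 6.13 µV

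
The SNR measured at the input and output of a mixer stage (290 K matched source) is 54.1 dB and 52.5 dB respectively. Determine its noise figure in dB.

NF (dB) = SNR_in(dB) − SNR_out(dB) when the source is at T₀
NF = 54.1 − 52.5 = 1.6 dB

1.6 dB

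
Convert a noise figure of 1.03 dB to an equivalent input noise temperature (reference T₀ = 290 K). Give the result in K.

77.6 K

F = 10^(1.03/10) = 1.26765
T_e = (F − 1)·T₀ = (1.26765 − 1) × 290 = 77.6 K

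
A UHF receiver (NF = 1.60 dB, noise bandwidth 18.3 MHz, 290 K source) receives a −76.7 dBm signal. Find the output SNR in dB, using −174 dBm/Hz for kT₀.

23.1 dB

Noise floor: N = −174 + 10 log₁₀(B) + NF
10 log₁₀(1.83×10⁷) = 72.62 dB
N = −174 + 72.62 + 1.60 = −99.78 dBm
SNR = P_sig − N = −76.7 − (−99.78) = 23.08 dB → 23.1 dB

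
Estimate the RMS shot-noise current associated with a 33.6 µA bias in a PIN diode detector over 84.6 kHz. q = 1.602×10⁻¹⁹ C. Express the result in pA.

I_n = √(2qI·B)
2qI·B = 2 × 1.602×10⁻¹⁹ × 3.36×10⁻⁵ × 8.46×10⁴ = 9.11×10⁻¹⁹ A²
I_n = √(9.11×10⁻¹⁹) = 9.54×10⁻¹⁰ A = 954 pA

954 pA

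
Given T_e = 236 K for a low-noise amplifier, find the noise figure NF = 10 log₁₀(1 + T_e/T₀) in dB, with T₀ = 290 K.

F = 1 + T_e/T₀ = 1 + 236/290 = 1.81379
NF = 10 log₁₀(1.81379) = 2.59 dB

2.59 dB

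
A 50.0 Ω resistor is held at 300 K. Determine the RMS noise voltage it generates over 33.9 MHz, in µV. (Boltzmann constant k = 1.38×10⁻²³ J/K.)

5.30 µV

V_n = √(4kTRB)
4kTRB = 4 × 1.38×10⁻²³ × 300 × 5.00×10¹ × 3.39×10⁷ = 2.81×10⁻¹¹ V²
V_n = √(2.81×10⁻¹¹) = 5.30×10⁻⁶ V = 5.30 µV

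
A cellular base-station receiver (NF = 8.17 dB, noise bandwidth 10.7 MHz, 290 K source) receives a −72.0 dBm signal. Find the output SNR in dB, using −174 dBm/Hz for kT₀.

Noise floor: N = −174 + 10 log₁₀(B) + NF
10 log₁₀(1.07×10⁷) = 70.29 dB
N = −174 + 70.29 + 8.17 = −95.54 dBm
SNR = P_sig − N = −72.0 − (−95.54) = 23.54 dB → 23.5 dB

23.5 dB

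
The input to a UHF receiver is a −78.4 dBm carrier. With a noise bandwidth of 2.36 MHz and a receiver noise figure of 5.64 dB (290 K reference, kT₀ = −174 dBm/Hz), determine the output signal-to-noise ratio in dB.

Noise floor: N = −174 + 10 log₁₀(B) + NF
10 log₁₀(2.36×10⁶) = 63.73 dB
N = −174 + 63.73 + 5.64 = −104.63 dBm
SNR = P_sig − N = −78.4 − (−104.63) = 26.23 dB → 26.2 dB

26.2 dB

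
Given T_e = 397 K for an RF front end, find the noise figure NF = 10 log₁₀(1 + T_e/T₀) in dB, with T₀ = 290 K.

3.75 dB

F = 1 + T_e/T₀ = 1 + 397/290 = 2.36897
NF = 10 log₁₀(2.36897) = 3.75 dB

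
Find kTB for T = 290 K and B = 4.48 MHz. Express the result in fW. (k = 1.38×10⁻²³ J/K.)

17.9 fW

P_n = kTB = 1.38×10⁻²³ × 290 × 4.48×10⁶ = 1.79×10⁻¹⁴ W = 17.9 fW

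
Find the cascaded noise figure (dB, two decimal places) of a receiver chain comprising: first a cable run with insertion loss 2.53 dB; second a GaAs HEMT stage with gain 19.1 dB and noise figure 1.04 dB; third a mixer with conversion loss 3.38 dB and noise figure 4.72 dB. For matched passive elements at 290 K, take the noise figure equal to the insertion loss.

Convert to linear (a loss of L dB is a gain of −L dB): F_i = 10^(NF_i/10), G_i = 10^(G_i,dB/10)
  Stage 1: F_1 = 10^(2.53/10) = 1.791, G_1 = 10^(−2.53/10) = 0.5585
  Stage 2: F_2 = 10^(1.04/10) = 1.271, G_2 = 10^(19.1/10) = 81.28
  Stage 3: F_3 = 10^(4.72/10) = 2.965, G_3 = 10^(−3.38/10) = 0.4592
Friis cascade:
  F = 1.791 + (1.271 − 1)/0.5585 + (2.965 − 1)/45.39 = 2.318
NF = 10 log₁₀(2.318) = 3.65 dB

3.65 dB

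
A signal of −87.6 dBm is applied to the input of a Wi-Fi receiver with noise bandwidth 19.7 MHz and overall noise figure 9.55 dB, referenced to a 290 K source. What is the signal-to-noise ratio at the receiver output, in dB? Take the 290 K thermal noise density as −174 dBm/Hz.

Noise floor: N = −174 + 10 log₁₀(B) + NF
10 log₁₀(1.97×10⁷) = 72.94 dB
N = −174 + 72.94 + 9.55 = −91.51 dBm
SNR = P_sig − N = −87.6 − (−91.51) = 3.91 dB → 3.9 dB

3.9 dB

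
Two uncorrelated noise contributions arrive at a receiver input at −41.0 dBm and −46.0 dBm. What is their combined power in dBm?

Convert to linear, add, convert back:
P₁ = 7.94×10⁻⁸ W, P₂ = 2.51×10⁻⁸ W
P_tot = 1.05×10⁻⁷ W → 10 log₁₀(P_tot / 10⁻³) = −39.8 dBm

−39.8 dBm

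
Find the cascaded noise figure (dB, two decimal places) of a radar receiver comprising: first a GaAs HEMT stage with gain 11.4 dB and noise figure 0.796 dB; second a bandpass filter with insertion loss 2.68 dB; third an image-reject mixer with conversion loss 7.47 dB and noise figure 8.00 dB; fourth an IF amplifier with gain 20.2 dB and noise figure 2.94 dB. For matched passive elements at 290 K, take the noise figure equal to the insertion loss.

Convert to linear (a loss of L dB is a gain of −L dB): F_i = 10^(NF_i/10), G_i = 10^(G_i,dB/10)
  Stage 1: F_1 = 10^(0.796/10) = 1.201, G_1 = 10^(11.4/10) = 13.80
  Stage 2: F_2 = 10^(2.68/10) = 1.854, G_2 = 10^(−2.68/10) = 0.5395
  Stage 3: F_3 = 10^(8.00/10) = 6.310, G_3 = 10^(−7.47/10) = 0.1791
  Stage 4: F_4 = 10^(2.94/10) = 1.968, G_4 = 10^(20.2/10) = 104.7
Friis cascade:
  F = 1.201 + (1.854 − 1)/13.80 + (6.310 − 1)/7.447 + (1.968 − 1)/1.334 = 2.702
NF = 10 log₁₀(2.702) = 4.32 dB

4.32 dB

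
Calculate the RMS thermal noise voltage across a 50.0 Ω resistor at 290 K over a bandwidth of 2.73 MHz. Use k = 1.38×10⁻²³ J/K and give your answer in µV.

1.48 µV

V_n = √(4kTRB)
4kTRB = 4 × 1.38×10⁻²³ × 290 × 5.00×10¹ × 2.73×10⁶ = 2.19×10⁻¹² V²
V_n = √(2.19×10⁻¹²) = 1.48×10⁻⁶ V = 1.48 µV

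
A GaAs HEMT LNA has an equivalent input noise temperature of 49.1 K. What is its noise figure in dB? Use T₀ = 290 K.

F = 1 + T_e/T₀ = 1 + 49.1/290 = 1.16931
NF = 10 log₁₀(1.16931) = 0.679 dB

0.679 dB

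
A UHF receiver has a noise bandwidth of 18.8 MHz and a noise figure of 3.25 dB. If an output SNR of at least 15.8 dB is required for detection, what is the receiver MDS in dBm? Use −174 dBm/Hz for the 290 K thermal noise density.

−82.2 dBm

Sensitivity = −174 + 10 log₁₀(B) + NF + SNR_min
= −174 + 72.74 + 3.25 + 15.8
= −82.21 dBm → −82.2 dBm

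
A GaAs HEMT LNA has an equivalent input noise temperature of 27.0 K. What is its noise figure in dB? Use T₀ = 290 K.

0.387 dB

F = 1 + T_e/T₀ = 1 + 27.0/290 = 1.0931
NF = 10 log₁₀(1.0931) = 0.387 dB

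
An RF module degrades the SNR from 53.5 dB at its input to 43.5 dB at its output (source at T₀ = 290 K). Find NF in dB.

10.0 dB

NF (dB) = SNR_in(dB) − SNR_out(dB) when the source is at T₀
NF = 53.5 − 43.5 = 10.0 dB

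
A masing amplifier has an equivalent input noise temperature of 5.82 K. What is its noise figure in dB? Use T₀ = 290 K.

F = 1 + T_e/T₀ = 1 + 5.82/290 = 1.02007
NF = 10 log₁₀(1.02007) = 0.086 dB

0.086 dB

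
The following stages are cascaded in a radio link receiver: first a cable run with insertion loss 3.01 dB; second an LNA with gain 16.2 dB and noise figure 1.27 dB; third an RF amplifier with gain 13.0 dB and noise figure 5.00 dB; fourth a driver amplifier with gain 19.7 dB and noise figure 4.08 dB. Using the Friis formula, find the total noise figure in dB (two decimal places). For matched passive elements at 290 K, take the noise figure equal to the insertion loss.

4.45 dB

Convert to linear (a loss of L dB is a gain of −L dB): F_i = 10^(NF_i/10), G_i = 10^(G_i,dB/10)
  Stage 1: F_1 = 10^(3.01/10) = 2.000, G_1 = 10^(−3.01/10) = 0.5000
  Stage 2: F_2 = 10^(1.27/10) = 1.340, G_2 = 10^(16.2/10) = 41.69
  Stage 3: F_3 = 10^(5.00/10) = 3.162, G_3 = 10^(13.0/10) = 19.95
  Stage 4: F_4 = 10^(4.08/10) = 2.559, G_4 = 10^(19.7/10) = 93.33
Friis cascade:
  F = 2.000 + (1.340 − 1)/0.5000 + (3.162 − 1)/20.84 + (2.559 − 1)/415.9 = 2.787
NF = 10 log₁₀(2.787) = 4.45 dB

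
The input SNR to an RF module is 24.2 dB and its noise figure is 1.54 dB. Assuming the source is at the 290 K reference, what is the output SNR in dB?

By definition F = SNR_in/SNR_out, so in dB: SNR_out = SNR_in − NF
SNR_out = 24.2 − 1.54 = 22.66 dB

22.66 dB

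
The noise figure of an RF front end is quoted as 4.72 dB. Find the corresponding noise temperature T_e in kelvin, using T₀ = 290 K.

F = 10^(4.72/10) = 2.96483
T_e = (F − 1)·T₀ = (2.96483 − 1) × 290 = 570 K

570 K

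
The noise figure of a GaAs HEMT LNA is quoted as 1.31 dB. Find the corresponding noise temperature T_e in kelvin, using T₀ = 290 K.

F = 10^(1.31/10) = 1.35207
T_e = (F − 1)·T₀ = (1.35207 − 1) × 290 = 102 K

102 K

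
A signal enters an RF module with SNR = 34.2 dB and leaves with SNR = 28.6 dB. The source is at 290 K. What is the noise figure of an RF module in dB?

NF (dB) = SNR_in(dB) − SNR_out(dB) when the source is at T₀
NF = 34.2 − 28.6 = 5.6 dB

5.6 dB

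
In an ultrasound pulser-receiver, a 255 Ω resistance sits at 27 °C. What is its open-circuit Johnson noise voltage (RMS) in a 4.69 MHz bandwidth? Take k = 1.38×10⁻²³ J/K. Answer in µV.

T = 27 °C + 273.15 = 300.15 K
V_n = √(4kTRB)
4kTRB = 4 × 1.38×10⁻²³ × 300.15 × 2.55×10² × 4.69×10⁶ = 1.98×10⁻¹¹ V²
V_n = √(1.98×10⁻¹¹) = 4.45×10⁻⁶ V = 4.45 µV

4.45 µV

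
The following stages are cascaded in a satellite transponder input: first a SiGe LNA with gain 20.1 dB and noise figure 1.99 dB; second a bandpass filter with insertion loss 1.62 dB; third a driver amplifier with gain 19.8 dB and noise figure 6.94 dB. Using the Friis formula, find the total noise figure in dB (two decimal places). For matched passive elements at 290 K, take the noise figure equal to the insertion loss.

2.15 dB

Convert to linear (a loss of L dB is a gain of −L dB): F_i = 10^(NF_i/10), G_i = 10^(G_i,dB/10)
  Stage 1: F_1 = 10^(1.99/10) = 1.581, G_1 = 10^(20.1/10) = 102.3
  Stage 2: F_2 = 10^(1.62/10) = 1.452, G_2 = 10^(−1.62/10) = 0.6887
  Stage 3: F_3 = 10^(6.94/10) = 4.943, G_3 = 10^(19.8/10) = 95.50
Friis cascade:
  F = 1.581 + (1.452 − 1)/102.3 + (4.943 − 1)/70.47 = 1.642
NF = 10 log₁₀(1.642) = 2.15 dB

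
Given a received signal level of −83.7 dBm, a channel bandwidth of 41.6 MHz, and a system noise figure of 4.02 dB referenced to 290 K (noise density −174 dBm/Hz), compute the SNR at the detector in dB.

10.1 dB

Noise floor: N = −174 + 10 log₁₀(B) + NF
10 log₁₀(4.16×10⁷) = 76.19 dB
N = −174 + 76.19 + 4.02 = −93.79 dBm
SNR = P_sig − N = −83.7 − (−93.79) = 10.09 dB → 10.1 dB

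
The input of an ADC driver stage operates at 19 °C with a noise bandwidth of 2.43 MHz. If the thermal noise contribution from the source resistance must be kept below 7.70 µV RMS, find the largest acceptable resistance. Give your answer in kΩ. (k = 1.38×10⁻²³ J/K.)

1.51 kΩ

T = 19 °C + 273.15 = 292.15 K
Johnson–Nyquist: V_n = √(4kTRB) ⇒ R = V_n² / (4kTB)
4kTB = 4 × 1.38×10⁻²³ × 292.15 × 2.43×10⁶ = 3.92×10⁻¹⁴
R = (7.70×10⁻⁶)² / 3.92×10⁻¹⁴ = 1.51×10³ Ω = 1.51 kΩ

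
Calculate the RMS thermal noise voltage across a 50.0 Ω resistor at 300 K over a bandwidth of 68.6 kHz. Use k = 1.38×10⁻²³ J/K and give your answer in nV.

238 nV

V_n = √(4kTRB)
4kTRB = 4 × 1.38×10⁻²³ × 300 × 5.00×10¹ × 6.86×10⁴ = 5.68×10⁻¹⁴ V²
V_n = √(5.68×10⁻¹⁴) = 2.38×10⁻⁷ V = 238 nV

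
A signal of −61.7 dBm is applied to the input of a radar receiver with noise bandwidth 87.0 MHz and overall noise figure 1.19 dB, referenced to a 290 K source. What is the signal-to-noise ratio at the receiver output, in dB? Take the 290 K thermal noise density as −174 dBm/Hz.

Noise floor: N = −174 + 10 log₁₀(B) + NF
10 log₁₀(8.70×10⁷) = 79.4 dB
N = −174 + 79.4 + 1.19 = −93.41 dBm
SNR = P_sig − N = −61.7 − (−93.41) = 31.71 dB → 31.7 dB

31.7 dB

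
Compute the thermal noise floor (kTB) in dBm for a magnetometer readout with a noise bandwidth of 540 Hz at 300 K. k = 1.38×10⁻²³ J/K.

−146.5 dBm

P_n = kTB = 1.38×10⁻²³ × 300 × 5.40×10² = 2.24×10⁻¹⁸ W
In dBm: 10 log₁₀(2.24×10⁻¹⁸ / 10⁻³) = −146.5 dBm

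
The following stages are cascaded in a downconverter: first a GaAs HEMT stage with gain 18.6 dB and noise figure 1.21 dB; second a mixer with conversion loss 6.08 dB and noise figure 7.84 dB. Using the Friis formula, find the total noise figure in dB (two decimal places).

Convert to linear (a loss of L dB is a gain of −L dB): F_i = 10^(NF_i/10), G_i = 10^(G_i,dB/10)
  Stage 1: F_1 = 10^(1.21/10) = 1.321, G_1 = 10^(18.6/10) = 72.44
  Stage 2: F_2 = 10^(7.84/10) = 6.081, G_2 = 10^(−6.08/10) = 0.2466
Friis cascade:
  F = 1.321 + (6.081 − 1)/72.44 = 1.391
NF = 10 log₁₀(1.391) = 1.43 dB

1.43 dB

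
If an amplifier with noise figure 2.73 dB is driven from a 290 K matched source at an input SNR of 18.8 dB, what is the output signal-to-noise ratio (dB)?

By definition F = SNR_in/SNR_out, so in dB: SNR_out = SNR_in − NF
SNR_out = 18.8 − 2.73 = 16.07 dB

16.07 dB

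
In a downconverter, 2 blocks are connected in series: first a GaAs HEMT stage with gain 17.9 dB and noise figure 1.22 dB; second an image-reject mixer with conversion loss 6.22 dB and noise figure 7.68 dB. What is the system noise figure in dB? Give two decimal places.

1.47 dB

Convert to linear (a loss of L dB is a gain of −L dB): F_i = 10^(NF_i/10), G_i = 10^(G_i,dB/10)
  Stage 1: F_1 = 10^(1.22/10) = 1.324, G_1 = 10^(17.9/10) = 61.66
  Stage 2: F_2 = 10^(7.68/10) = 5.861, G_2 = 10^(−6.22/10) = 0.2388
Friis cascade:
  F = 1.324 + (5.861 − 1)/61.66 = 1.403
NF = 10 log₁₀(1.403) = 1.47 dB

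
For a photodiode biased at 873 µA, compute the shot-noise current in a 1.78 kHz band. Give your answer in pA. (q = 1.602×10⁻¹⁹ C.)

706 pA

I_n = √(2qI·B)
2qI·B = 2 × 1.602×10⁻¹⁹ × 8.73×10⁻⁴ × 1.78×10³ = 4.98×10⁻¹⁹ A²
I_n = √(4.98×10⁻¹⁹) = 7.06×10⁻¹⁰ A = 706 pA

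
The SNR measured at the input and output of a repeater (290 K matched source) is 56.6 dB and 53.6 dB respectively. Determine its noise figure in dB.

NF (dB) = SNR_in(dB) − SNR_out(dB) when the source is at T₀
NF = 56.6 − 53.6 = 3.0 dB

3.0 dB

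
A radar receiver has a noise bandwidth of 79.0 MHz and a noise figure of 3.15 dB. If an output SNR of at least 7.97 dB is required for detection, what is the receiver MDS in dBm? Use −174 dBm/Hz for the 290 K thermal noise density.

Sensitivity = −174 + 10 log₁₀(B) + NF + SNR_min
= −174 + 78.98 + 3.15 + 7.97
= −83.90 dBm → −83.9 dBm

−83.9 dBm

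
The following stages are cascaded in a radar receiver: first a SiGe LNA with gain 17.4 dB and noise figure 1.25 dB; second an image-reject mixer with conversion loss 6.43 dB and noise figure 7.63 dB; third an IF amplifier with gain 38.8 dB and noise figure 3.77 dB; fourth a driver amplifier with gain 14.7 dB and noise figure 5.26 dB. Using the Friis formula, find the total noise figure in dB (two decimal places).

Convert to linear (a loss of L dB is a gain of −L dB): F_i = 10^(NF_i/10), G_i = 10^(G_i,dB/10)
  Stage 1: F_1 = 10^(1.25/10) = 1.334, G_1 = 10^(17.4/10) = 54.95
  Stage 2: F_2 = 10^(7.63/10) = 5.794, G_2 = 10^(−6.43/10) = 0.2275
  Stage 3: F_3 = 10^(3.77/10) = 2.382, G_3 = 10^(38.8/10) = 7586
  Stage 4: F_4 = 10^(5.26/10) = 3.357, G_4 = 10^(14.7/10) = 29.51
Friis cascade:
  F = 1.334 + (5.794 − 1)/54.95 + (2.382 − 1)/12.50 + (3.357 − 1)/9.484×10⁴ = 1.531
NF = 10 log₁₀(1.531) = 1.85 dB

1.85 dB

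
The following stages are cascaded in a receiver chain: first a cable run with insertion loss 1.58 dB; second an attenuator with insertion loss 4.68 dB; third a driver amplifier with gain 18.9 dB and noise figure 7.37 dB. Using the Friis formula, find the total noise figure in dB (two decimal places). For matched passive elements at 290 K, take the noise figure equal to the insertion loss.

13.63 dB

Convert to linear (a loss of L dB is a gain of −L dB): F_i = 10^(NF_i/10), G_i = 10^(G_i,dB/10)
  Stage 1: F_1 = 10^(1.58/10) = 1.439, G_1 = 10^(−1.58/10) = 0.6950
  Stage 2: F_2 = 10^(4.68/10) = 2.938, G_2 = 10^(−4.68/10) = 0.3404
  Stage 3: F_3 = 10^(7.37/10) = 5.458, G_3 = 10^(18.9/10) = 77.62
Friis cascade:
  F = 1.439 + (2.938 − 1)/0.6950 + (5.458 − 1)/0.2366 = 23.07
NF = 10 log₁₀(23.07) = 13.63 dB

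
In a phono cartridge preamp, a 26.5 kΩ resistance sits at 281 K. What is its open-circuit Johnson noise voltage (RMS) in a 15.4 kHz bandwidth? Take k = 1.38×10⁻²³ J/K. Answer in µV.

V_n = √(4kTRB)
4kTRB = 4 × 1.38×10⁻²³ × 281 × 2.65×10⁴ × 1.54×10⁴ = 6.33×10⁻¹² V²
V_n = √(6.33×10⁻¹²) = 2.52×10⁻⁶ V = 2.52 µV

2.52 µV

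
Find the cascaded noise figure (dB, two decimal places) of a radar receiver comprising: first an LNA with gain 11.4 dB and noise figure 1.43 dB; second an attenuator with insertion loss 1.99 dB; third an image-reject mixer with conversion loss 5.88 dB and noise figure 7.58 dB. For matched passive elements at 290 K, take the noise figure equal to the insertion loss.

2.95 dB

Convert to linear (a loss of L dB is a gain of −L dB): F_i = 10^(NF_i/10), G_i = 10^(G_i,dB/10)
  Stage 1: F_1 = 10^(1.43/10) = 1.390, G_1 = 10^(11.4/10) = 13.80
  Stage 2: F_2 = 10^(1.99/10) = 1.581, G_2 = 10^(−1.99/10) = 0.6324
  Stage 3: F_3 = 10^(7.58/10) = 5.728, G_3 = 10^(−5.88/10) = 0.2582
Friis cascade:
  F = 1.390 + (1.581 − 1)/13.80 + (5.728 − 1)/8.730 = 1.974
NF = 10 log₁₀(1.974) = 2.95 dB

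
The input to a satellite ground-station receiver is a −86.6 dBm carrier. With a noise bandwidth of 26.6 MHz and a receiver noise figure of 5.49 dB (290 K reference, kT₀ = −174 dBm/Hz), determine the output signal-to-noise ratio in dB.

Noise floor: N = −174 + 10 log₁₀(B) + NF
10 log₁₀(2.66×10⁷) = 74.25 dB
N = −174 + 74.25 + 5.49 = −94.26 dBm
SNR = P_sig − N = −86.6 − (−94.26) = 7.66 dB → 7.7 dB

7.7 dB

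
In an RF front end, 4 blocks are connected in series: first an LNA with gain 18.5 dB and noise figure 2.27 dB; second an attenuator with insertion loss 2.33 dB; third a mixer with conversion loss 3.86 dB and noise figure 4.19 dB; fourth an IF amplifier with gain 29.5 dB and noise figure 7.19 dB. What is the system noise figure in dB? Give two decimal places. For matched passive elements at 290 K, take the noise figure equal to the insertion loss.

2.98 dB

Convert to linear (a loss of L dB is a gain of −L dB): F_i = 10^(NF_i/10), G_i = 10^(G_i,dB/10)
  Stage 1: F_1 = 10^(2.27/10) = 1.687, G_1 = 10^(18.5/10) = 70.79
  Stage 2: F_2 = 10^(2.33/10) = 1.710, G_2 = 10^(−2.33/10) = 0.5848
  Stage 3: F_3 = 10^(4.19/10) = 2.624, G_3 = 10^(−3.86/10) = 0.4111
  Stage 4: F_4 = 10^(7.19/10) = 5.236, G_4 = 10^(29.5/10) = 891.3
Friis cascade:
  F = 1.687 + (1.710 − 1)/70.79 + (2.624 − 1)/41.40 + (5.236 − 1)/17.02 = 1.985
NF = 10 log₁₀(1.985) = 2.98 dB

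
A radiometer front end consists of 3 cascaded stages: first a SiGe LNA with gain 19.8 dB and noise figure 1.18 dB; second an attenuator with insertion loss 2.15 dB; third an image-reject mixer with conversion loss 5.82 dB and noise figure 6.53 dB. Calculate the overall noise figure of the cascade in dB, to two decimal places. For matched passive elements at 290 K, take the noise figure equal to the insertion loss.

Convert to linear (a loss of L dB is a gain of −L dB): F_i = 10^(NF_i/10), G_i = 10^(G_i,dB/10)
  Stage 1: F_1 = 10^(1.18/10) = 1.312, G_1 = 10^(19.8/10) = 95.50
  Stage 2: F_2 = 10^(2.15/10) = 1.641, G_2 = 10^(−2.15/10) = 0.6095
  Stage 3: F_3 = 10^(6.53/10) = 4.498, G_3 = 10^(−5.82/10) = 0.2618
Friis cascade:
  F = 1.312 + (1.641 − 1)/95.50 + (4.498 − 1)/58.21 = 1.379
NF = 10 log₁₀(1.379) = 1.40 dB

1.40 dB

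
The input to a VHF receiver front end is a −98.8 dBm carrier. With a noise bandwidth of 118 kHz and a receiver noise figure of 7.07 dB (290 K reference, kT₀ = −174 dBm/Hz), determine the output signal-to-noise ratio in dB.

17.4 dB

Noise floor: N = −174 + 10 log₁₀(B) + NF
10 log₁₀(1.18×10⁵) = 50.72 dB
N = −174 + 50.72 + 7.07 = −116.21 dBm
SNR = P_sig − N = −98.8 − (−116.21) = 17.41 dB → 17.4 dB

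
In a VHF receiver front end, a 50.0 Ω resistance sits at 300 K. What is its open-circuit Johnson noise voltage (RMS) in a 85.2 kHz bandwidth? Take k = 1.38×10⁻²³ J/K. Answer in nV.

V_n = √(4kTRB)
4kTRB = 4 × 1.38×10⁻²³ × 300 × 5.00×10¹ × 8.52×10⁴ = 7.05×10⁻¹⁴ V²
V_n = √(7.05×10⁻¹⁴) = 2.66×10⁻⁷ V = 266 nV

266 nV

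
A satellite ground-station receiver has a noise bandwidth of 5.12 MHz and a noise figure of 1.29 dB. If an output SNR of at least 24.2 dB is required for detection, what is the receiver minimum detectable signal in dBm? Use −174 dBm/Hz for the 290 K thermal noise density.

Sensitivity = −174 + 10 log₁₀(B) + NF + SNR_min
= −174 + 67.09 + 1.29 + 24.2
= −81.42 dBm → −81.4 dBm

−81.4 dBm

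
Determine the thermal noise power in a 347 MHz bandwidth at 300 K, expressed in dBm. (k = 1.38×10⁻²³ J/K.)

−88.4 dBm

P_n = kTB = 1.38×10⁻²³ × 300 × 3.47×10⁸ = 1.44×10⁻¹² W
In dBm: 10 log₁₀(1.44×10⁻¹² / 10⁻³) = −88.4 dBm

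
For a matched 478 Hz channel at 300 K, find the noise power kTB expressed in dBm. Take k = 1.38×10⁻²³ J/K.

P_n = kTB = 1.38×10⁻²³ × 300 × 4.78×10² = 1.98×10⁻¹⁸ W
In dBm: 10 log₁₀(1.98×10⁻¹⁸ / 10⁻³) = −147.0 dBm

−147.0 dBm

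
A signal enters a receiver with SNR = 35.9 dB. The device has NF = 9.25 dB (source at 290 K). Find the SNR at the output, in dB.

26.65 dB

By definition F = SNR_in/SNR_out, so in dB: SNR_out = SNR_in − NF
SNR_out = 35.9 − 9.25 = 26.65 dB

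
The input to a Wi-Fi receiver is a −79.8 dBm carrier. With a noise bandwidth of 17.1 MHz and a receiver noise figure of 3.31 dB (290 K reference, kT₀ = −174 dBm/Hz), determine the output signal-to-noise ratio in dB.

18.6 dB

Noise floor: N = −174 + 10 log₁₀(B) + NF
10 log₁₀(1.71×10⁷) = 72.33 dB
N = −174 + 72.33 + 3.31 = −98.36 dBm
SNR = P_sig − N = −79.8 − (−98.36) = 18.56 dB → 18.6 dB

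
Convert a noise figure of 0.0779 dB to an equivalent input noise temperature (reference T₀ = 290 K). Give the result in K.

5.25 K

F = 10^(0.0779/10) = 1.0181
T_e = (F − 1)·T₀ = (1.0181 − 1) × 290 = 5.25 K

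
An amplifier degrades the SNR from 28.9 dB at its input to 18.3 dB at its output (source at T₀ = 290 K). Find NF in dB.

10.6 dB

NF (dB) = SNR_in(dB) − SNR_out(dB) when the source is at T₀
NF = 28.9 − 18.3 = 10.6 dB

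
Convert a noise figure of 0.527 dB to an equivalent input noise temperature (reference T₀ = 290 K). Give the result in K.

37.4 K

F = 10^(0.527/10) = 1.12902
T_e = (F − 1)·T₀ = (1.12902 − 1) × 290 = 37.4 K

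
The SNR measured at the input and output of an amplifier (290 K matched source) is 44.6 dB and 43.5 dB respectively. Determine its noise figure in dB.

NF (dB) = SNR_in(dB) − SNR_out(dB) when the source is at T₀
NF = 44.6 − 43.5 = 1.1 dB

1.1 dB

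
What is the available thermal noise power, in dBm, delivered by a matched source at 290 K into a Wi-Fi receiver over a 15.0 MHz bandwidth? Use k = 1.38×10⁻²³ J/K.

−102.2 dBm

P_n = kTB = 1.38×10⁻²³ × 290 × 1.50×10⁷ = 6.00×10⁻¹⁴ W
In dBm: 10 log₁₀(6.00×10⁻¹⁴ / 10⁻³) = −102.2 dBm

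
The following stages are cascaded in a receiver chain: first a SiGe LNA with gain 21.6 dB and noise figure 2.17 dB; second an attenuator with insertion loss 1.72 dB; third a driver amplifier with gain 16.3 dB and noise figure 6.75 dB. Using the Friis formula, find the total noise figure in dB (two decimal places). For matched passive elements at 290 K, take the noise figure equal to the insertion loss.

2.28 dB

Convert to linear (a loss of L dB is a gain of −L dB): F_i = 10^(NF_i/10), G_i = 10^(G_i,dB/10)
  Stage 1: F_1 = 10^(2.17/10) = 1.648, G_1 = 10^(21.6/10) = 144.5
  Stage 2: F_2 = 10^(1.72/10) = 1.486, G_2 = 10^(−1.72/10) = 0.6730
  Stage 3: F_3 = 10^(6.75/10) = 4.732, G_3 = 10^(16.3/10) = 42.66
Friis cascade:
  F = 1.648 + (1.486 − 1)/144.5 + (4.732 − 1)/97.27 = 1.690
NF = 10 log₁₀(1.690) = 2.28 dB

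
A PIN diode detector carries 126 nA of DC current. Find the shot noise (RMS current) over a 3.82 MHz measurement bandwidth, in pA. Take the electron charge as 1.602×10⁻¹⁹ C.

393 pA

I_n = √(2qI·B)
2qI·B = 2 × 1.602×10⁻¹⁹ × 1.26×10⁻⁷ × 3.82×10⁶ = 1.54×10⁻¹⁹ A²
I_n = √(1.54×10⁻¹⁹) = 3.93×10⁻¹⁰ A = 393 pA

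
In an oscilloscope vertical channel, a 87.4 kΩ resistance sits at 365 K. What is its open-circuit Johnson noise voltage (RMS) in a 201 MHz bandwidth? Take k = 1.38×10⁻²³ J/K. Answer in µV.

595 µV

V_n = √(4kTRB)
4kTRB = 4 × 1.38×10⁻²³ × 365 × 8.74×10⁴ × 2.01×10⁸ = 3.54×10⁻⁷ V²
V_n = √(3.54×10⁻⁷) = 5.95×10⁻⁴ V = 595 µV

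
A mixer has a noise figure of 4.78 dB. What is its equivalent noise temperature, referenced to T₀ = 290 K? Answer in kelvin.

582 K

F = 10^(4.78/10) = 3.00608
T_e = (F − 1)·T₀ = (3.00608 − 1) × 290 = 582 K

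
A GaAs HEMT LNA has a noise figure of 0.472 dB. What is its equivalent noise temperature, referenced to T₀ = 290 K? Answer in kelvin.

F = 10^(0.472/10) = 1.11481
T_e = (F − 1)·T₀ = (1.11481 − 1) × 290 = 33.3 K

33.3 K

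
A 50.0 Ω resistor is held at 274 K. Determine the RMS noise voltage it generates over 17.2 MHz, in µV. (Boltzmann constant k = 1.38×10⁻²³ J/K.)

V_n = √(4kTRB)
4kTRB = 4 × 1.38×10⁻²³ × 274 × 5.00×10¹ × 1.72×10⁷ = 1.30×10⁻¹¹ V²
V_n = √(1.30×10⁻¹¹) = 3.61×10⁻⁶ V = 3.61 µV

3.61 µV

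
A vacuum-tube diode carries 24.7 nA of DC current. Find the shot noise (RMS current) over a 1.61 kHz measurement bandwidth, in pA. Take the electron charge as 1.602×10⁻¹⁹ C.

I_n = √(2qI·B)
2qI·B = 2 × 1.602×10⁻¹⁹ × 2.47×10⁻⁸ × 1.61×10³ = 1.27×10⁻²³ A²
I_n = √(1.27×10⁻²³) = 3.57×10⁻¹² A = 3.57 pA

3.57 pA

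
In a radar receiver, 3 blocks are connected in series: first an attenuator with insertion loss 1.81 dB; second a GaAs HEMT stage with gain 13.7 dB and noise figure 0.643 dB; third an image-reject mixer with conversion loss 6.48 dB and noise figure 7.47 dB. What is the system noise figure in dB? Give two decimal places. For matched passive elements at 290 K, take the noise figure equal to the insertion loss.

Convert to linear (a loss of L dB is a gain of −L dB): F_i = 10^(NF_i/10), G_i = 10^(G_i,dB/10)
  Stage 1: F_1 = 10^(1.81/10) = 1.517, G_1 = 10^(−1.81/10) = 0.6592
  Stage 2: F_2 = 10^(0.643/10) = 1.160, G_2 = 10^(13.7/10) = 23.44
  Stage 3: F_3 = 10^(7.47/10) = 5.585, G_3 = 10^(−6.48/10) = 0.2249
Friis cascade:
  F = 1.517 + (1.160 − 1)/0.6592 + (5.585 − 1)/15.45 = 2.056
NF = 10 log₁₀(2.056) = 3.13 dB

3.13 dB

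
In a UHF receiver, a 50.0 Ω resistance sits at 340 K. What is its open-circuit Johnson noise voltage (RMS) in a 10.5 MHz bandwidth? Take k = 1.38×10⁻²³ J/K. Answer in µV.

3.14 µV

V_n = √(4kTRB)
4kTRB = 4 × 1.38×10⁻²³ × 340 × 5.00×10¹ × 1.05×10⁷ = 9.85×10⁻¹² V²
V_n = √(9.85×10⁻¹²) = 3.14×10⁻⁶ V = 3.14 µV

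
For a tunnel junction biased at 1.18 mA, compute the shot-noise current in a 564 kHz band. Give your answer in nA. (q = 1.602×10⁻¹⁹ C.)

I_n = √(2qI·B)
2qI·B = 2 × 1.602×10⁻¹⁹ × 1.18×10⁻³ × 5.64×10⁵ = 2.13×10⁻¹⁶ A²
I_n = √(2.13×10⁻¹⁶) = 1.46×10⁻⁸ A = 14.6 nA

14.6 nA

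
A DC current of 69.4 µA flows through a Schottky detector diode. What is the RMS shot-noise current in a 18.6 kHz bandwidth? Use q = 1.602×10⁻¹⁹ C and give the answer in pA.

I_n = √(2qI·B)
2qI·B = 2 × 1.602×10⁻¹⁹ × 6.94×10⁻⁵ × 1.86×10⁴ = 4.14×10⁻¹⁹ A²
I_n = √(4.14×10⁻¹⁹) = 6.43×10⁻¹⁰ A = 643 pA

643 pA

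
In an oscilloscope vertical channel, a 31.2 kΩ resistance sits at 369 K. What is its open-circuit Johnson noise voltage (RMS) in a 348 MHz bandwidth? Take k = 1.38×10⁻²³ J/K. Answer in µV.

470 µV

V_n = √(4kTRB)
4kTRB = 4 × 1.38×10⁻²³ × 369 × 3.12×10⁴ × 3.48×10⁸ = 2.21×10⁻⁷ V²
V_n = √(2.21×10⁻⁷) = 4.70×10⁻⁴ V = 470 µV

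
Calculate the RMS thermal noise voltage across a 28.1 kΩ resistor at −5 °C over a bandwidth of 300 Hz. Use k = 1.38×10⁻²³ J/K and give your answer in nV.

353 nV

T = −5 °C + 273.15 = 268.15 K
V_n = √(4kTRB)
4kTRB = 4 × 1.38×10⁻²³ × 268.15 × 2.81×10⁴ × 3.00×10² = 1.25×10⁻¹³ V²
V_n = √(1.25×10⁻¹³) = 3.53×10⁻⁷ V = 353 nV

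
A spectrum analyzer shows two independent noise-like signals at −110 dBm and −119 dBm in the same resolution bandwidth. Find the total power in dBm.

−109.5 dBm

Convert to linear, add, convert back:
P₁ = 1.00×10⁻¹⁴ W, P₂ = 1.26×10⁻¹⁵ W
P_tot = 1.13×10⁻¹⁴ W → 10 log₁₀(P_tot / 10⁻³) = −109.5 dBm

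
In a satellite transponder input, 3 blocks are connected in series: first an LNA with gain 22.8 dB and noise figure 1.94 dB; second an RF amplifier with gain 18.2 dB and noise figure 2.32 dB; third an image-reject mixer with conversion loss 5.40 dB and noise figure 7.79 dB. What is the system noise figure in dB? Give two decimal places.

Convert to linear (a loss of L dB is a gain of −L dB): F_i = 10^(NF_i/10), G_i = 10^(G_i,dB/10)
  Stage 1: F_1 = 10^(1.94/10) = 1.563, G_1 = 10^(22.8/10) = 190.5
  Stage 2: F_2 = 10^(2.32/10) = 1.706, G_2 = 10^(18.2/10) = 66.07
  Stage 3: F_3 = 10^(7.79/10) = 6.012, G_3 = 10^(−5.40/10) = 0.2884
Friis cascade:
  F = 1.563 + (1.706 − 1)/190.5 + (6.012 − 1)/1.259×10⁴ = 1.567
NF = 10 log₁₀(1.567) = 1.95 dB

1.95 dB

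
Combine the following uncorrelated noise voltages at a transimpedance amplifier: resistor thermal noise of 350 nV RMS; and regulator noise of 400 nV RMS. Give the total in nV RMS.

532 nV

Uncorrelated sources add in power (mean-square): V_tot = √(ΣV_i²)
V_tot = √[(3.50×10⁻⁷)² + (4.00×10⁻⁷)²] = 5.32×10⁻⁷ V = 532 nV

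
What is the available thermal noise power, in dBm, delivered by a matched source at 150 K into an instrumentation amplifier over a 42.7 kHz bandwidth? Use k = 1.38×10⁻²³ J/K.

P_n = kTB = 1.38×10⁻²³ × 150 × 4.27×10⁴ = 8.84×10⁻¹⁷ W
In dBm: 10 log₁₀(8.84×10⁻¹⁷ / 10⁻³) = −130.5 dBm

−130.5 dBm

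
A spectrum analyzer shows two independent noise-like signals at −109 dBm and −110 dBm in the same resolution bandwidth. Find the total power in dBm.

−106.5 dBm

Convert to linear, add, convert back:
P₁ = 1.26×10⁻¹⁴ W, P₂ = 1.00×10⁻¹⁴ W
P_tot = 2.26×10⁻¹⁴ W → 10 log₁₀(P_tot / 10⁻³) = −106.5 dBm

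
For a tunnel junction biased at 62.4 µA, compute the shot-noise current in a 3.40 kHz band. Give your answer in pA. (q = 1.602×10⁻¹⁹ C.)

261 pA

I_n = √(2qI·B)
2qI·B = 2 × 1.602×10⁻¹⁹ × 6.24×10⁻⁵ × 3.40×10³ = 6.80×10⁻²⁰ A²
I_n = √(6.80×10⁻²⁰) = 2.61×10⁻¹⁰ A = 261 pA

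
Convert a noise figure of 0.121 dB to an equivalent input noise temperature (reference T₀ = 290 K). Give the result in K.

8.19 K

F = 10^(0.121/10) = 1.02825
T_e = (F − 1)·T₀ = (1.02825 − 1) × 290 = 8.19 K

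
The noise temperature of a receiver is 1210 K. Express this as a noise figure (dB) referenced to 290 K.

7.14 dB

F = 1 + T_e/T₀ = 1 + 1210/290 = 5.17241
NF = 10 log₁₀(5.17241) = 7.14 dB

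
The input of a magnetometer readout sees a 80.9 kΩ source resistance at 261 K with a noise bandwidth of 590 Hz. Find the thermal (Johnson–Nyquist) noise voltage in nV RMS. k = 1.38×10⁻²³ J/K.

V_n = √(4kTRB)
4kTRB = 4 × 1.38×10⁻²³ × 261 × 8.09×10⁴ × 5.90×10² = 6.88×10⁻¹³ V²
V_n = √(6.88×10⁻¹³) = 8.29×10⁻⁷ V = 829 nV

829 nV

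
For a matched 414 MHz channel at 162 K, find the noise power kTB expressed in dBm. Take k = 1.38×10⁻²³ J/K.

−90.3 dBm

P_n = kTB = 1.38×10⁻²³ × 162 × 4.14×10⁸ = 9.26×10⁻¹³ W
In dBm: 10 log₁₀(9.26×10⁻¹³ / 10⁻³) = −90.3 dBm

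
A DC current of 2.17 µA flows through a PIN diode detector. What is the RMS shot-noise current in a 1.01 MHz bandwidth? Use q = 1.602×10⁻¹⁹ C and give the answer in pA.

838 pA

I_n = √(2qI·B)
2qI·B = 2 × 1.602×10⁻¹⁹ × 2.17×10⁻⁶ × 1.01×10⁶ = 7.02×10⁻¹⁹ A²
I_n = √(7.02×10⁻¹⁹) = 8.38×10⁻¹⁰ A = 838 pA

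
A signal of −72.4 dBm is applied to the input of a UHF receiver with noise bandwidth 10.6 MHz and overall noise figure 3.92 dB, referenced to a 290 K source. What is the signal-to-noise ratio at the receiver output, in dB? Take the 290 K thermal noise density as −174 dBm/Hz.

Noise floor: N = −174 + 10 log₁₀(B) + NF
10 log₁₀(1.06×10⁷) = 70.25 dB
N = −174 + 70.25 + 3.92 = −99.83 dBm
SNR = P_sig − N = −72.4 − (−99.83) = 27.43 dB → 27.4 dB

27.4 dB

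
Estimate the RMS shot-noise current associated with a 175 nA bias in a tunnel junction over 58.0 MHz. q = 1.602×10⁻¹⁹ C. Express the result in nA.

1.80 nA

I_n = √(2qI·B)
2qI·B = 2 × 1.602×10⁻¹⁹ × 1.75×10⁻⁷ × 5.80×10⁷ = 3.25×10⁻¹⁸ A²
I_n = √(3.25×10⁻¹⁸) = 1.80×10⁻⁹ A = 1.80 nA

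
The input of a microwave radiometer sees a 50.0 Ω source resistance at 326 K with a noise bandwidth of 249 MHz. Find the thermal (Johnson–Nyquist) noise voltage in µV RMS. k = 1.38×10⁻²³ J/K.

15.0 µV

V_n = √(4kTRB)
4kTRB = 4 × 1.38×10⁻²³ × 326 × 5.00×10¹ × 2.49×10⁸ = 2.24×10⁻¹⁰ V²
V_n = √(2.24×10⁻¹⁰) = 1.50×10⁻⁵ V = 15.0 µV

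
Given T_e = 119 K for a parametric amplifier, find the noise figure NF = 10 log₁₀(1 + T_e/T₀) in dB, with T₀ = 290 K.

1.49 dB

F = 1 + T_e/T₀ = 1 + 119/290 = 1.41034
NF = 10 log₁₀(1.41034) = 1.49 dB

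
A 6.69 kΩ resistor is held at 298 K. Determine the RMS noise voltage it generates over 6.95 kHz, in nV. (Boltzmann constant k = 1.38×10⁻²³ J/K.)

V_n = √(4kTRB)
4kTRB = 4 × 1.38×10⁻²³ × 298 × 6.69×10³ × 6.95×10³ = 7.65×10⁻¹³ V²
V_n = √(7.65×10⁻¹³) = 8.75×10⁻⁷ V = 875 nV

875 nV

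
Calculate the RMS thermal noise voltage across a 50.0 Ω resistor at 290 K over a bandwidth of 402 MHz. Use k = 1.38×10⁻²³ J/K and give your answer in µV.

17.9 µV

V_n = √(4kTRB)
4kTRB = 4 × 1.38×10⁻²³ × 290 × 5.00×10¹ × 4.02×10⁸ = 3.22×10⁻¹⁰ V²
V_n = √(3.22×10⁻¹⁰) = 1.79×10⁻⁵ V = 17.9 µV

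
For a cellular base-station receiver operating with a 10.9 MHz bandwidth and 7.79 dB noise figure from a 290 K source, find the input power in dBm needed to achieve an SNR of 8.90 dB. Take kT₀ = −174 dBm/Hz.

−86.9 dBm

Sensitivity = −174 + 10 log₁₀(B) + NF + SNR_min
= −174 + 70.37 + 7.79 + 8.90
= −86.94 dBm → −86.9 dBm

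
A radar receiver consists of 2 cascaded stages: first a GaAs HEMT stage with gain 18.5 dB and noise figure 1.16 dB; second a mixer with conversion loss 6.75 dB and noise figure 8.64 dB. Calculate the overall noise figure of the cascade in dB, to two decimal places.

Convert to linear (a loss of L dB is a gain of −L dB): F_i = 10^(NF_i/10), G_i = 10^(G_i,dB/10)
  Stage 1: F_1 = 10^(1.16/10) = 1.306, G_1 = 10^(18.5/10) = 70.79
  Stage 2: F_2 = 10^(8.64/10) = 7.311, G_2 = 10^(−6.75/10) = 0.2113
Friis cascade:
  F = 1.306 + (7.311 − 1)/70.79 = 1.395
NF = 10 log₁₀(1.395) = 1.45 dB

1.45 dB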